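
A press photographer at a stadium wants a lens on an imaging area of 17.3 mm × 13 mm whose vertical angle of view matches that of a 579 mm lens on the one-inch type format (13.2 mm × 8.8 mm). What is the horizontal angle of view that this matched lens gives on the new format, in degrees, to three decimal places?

Equal vertical AOV ⇒ f₂ = f₁ · 13/8.8 = 579 × 1.47727 ≈ 855.3409 mm.
Horizontal AOV on the new format = 2·arctan(17.3 / (2 × 855.3409)) = 2·arctan(0.01011) ≈ 1.1588°.

1.159°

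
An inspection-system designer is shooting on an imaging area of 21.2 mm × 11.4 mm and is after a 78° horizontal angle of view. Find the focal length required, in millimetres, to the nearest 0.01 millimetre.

From α = 2·arctan(w/2f) we get f = w / (2·tan(α/2)).
With w = 21.2 mm and α/2 = 39°, tan(α/2) ≈ 0.80978, so f ≈ 21.2 / 1.61957 ≈ 13.0899 mm.

13.09 mm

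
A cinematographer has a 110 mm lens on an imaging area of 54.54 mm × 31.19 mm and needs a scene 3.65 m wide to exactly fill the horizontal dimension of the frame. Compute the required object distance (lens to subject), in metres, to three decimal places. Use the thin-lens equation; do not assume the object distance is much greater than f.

7.472 m

W: 3.65 m = 3650 mm.
Magnification m = w/W = dᵢ/dₒ; combined with 1/f = 1/dₒ + 1/dᵢ this gives dₒ = f·(1 + W/w).
dₒ = 110 mm × (1 + 3650/54.54) = 110 × 67.9234 ≈ 7471.569 mm = 7.47157 m.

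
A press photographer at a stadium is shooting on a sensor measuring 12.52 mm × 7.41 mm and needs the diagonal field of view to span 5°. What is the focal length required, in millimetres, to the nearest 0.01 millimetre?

166.61 mm

Sensor diagonal = √(12.52² + 7.41²) = √211.6585 ≈ 14.5485 mm.
From α = 2·arctan(d/2f) we get f = d / (2·tan(α/2)).
With d = 14.5485 mm and α/2 = 2.5°, tan(α/2) ≈ 0.04366, so f ≈ 14.5485 / 0.08732 ≈ 166.6076 mm.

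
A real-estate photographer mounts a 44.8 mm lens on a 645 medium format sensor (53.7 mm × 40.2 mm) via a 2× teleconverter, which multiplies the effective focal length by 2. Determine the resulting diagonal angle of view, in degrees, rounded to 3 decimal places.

Effective focal length f = 44.8 × 2 = 89.6 mm.
Sensor diagonal = √(53.7² + 40.2²) = √4499.7300 ≈ 67.0800 mm.
α = 2·arctan(67.080 / (2 × 89.6)) = 2·arctan(0.37433) ≈ 41.0448°.

41.045°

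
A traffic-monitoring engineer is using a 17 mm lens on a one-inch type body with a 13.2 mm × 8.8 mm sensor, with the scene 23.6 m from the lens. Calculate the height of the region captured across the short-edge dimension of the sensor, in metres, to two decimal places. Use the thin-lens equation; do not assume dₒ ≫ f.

12.21 m

dₒ: 23.6 m = 23600 mm.
Similar triangles through the lens centre give W/dₒ = h/dᵢ; with 1/f = 1/dₒ + 1/dᵢ this gives W = h·(dₒ − f)/f.
W = 8.8 mm × (23600 − 17) / 17 = 8.8 × 1387.2353 ≈ 12207.671 mm = 12.2077 m.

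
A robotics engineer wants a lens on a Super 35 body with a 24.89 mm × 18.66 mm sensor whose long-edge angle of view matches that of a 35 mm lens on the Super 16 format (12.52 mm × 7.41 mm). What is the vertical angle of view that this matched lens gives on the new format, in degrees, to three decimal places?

Equal long-edge AOV ⇒ f₂ = f₁ · 24.89/12.52 = 35 × 1.98802 ≈ 69.5807 mm.
Vertical AOV on the new format = 2·arctan(18.66 / (2 × 69.5807)) = 2·arctan(0.13409) ≈ 15.2744°.

15.274°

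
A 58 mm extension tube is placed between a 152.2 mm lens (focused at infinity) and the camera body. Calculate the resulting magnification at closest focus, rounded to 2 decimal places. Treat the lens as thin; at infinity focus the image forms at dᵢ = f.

The tube moves the image plane from f to f + e, so dᵢ = 152.2 + 58 = 210.2 mm. Focus is achieved when 1/f = 1/dₒ + 1/dᵢ, giving dₒ = 1/(1/f − 1/(f+e)).
Magnification m = dᵢ/dₒ = (f+e)·(1/f − 1/(f+e)) = e/f = 58/152.2 ≈ 0.3811.

0.38×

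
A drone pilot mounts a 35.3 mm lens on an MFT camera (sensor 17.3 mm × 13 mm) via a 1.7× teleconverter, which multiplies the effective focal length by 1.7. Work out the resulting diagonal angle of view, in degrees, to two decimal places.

Effective focal length f = 35.3 × 1.7 = 60.01 mm.
Sensor diagonal = √(17.3² + 13²) = √468.2900 ≈ 21.6400 mm.
α = 2·arctan(21.640 / (2 × 60.01)) = 2·arctan(0.18030) ≈ 20.4416°.

20.44°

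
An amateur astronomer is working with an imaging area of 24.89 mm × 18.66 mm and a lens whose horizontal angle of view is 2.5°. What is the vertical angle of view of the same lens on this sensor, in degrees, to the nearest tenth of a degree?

1.9°

From the horizontal AOV: f = 24.89 / (2·tan(1.25°)) = 24.89 / 0.04364 ≈ 570.3463 mm.
Vertical AOV = 2·arctan(18.66 / (2 × 570.3463)) = 2·arctan(0.01636) ≈ 1.8744°.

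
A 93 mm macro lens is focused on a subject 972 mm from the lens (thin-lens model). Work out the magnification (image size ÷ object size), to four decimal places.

Thin lens: 1/f = 1/dₒ + 1/dᵢ → 1/dᵢ = 1/93 − 1/972 = 0.0097239 mm⁻¹, so dᵢ ≈ 102.8396 mm.
Magnification m = dᵢ/dₒ = 102.8396/972 ≈ 0.10580.

0.1058×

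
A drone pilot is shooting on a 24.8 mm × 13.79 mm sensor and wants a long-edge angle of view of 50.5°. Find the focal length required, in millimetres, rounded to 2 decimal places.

From α = 2·arctan(w/2f) we get f = w / (2·tan(α/2)).
With w = 24.8 mm and α/2 = 25.25°, tan(α/2) ≈ 0.47163, so f ≈ 24.8 / 0.94326 ≈ 26.2918 mm.

26.29 mm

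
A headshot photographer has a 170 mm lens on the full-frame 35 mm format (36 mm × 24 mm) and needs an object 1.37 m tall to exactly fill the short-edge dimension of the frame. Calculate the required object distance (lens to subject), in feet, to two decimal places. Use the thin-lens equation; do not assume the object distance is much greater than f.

32.40 ft

W: 1.37 m = 1370 mm.
Magnification m = h/W = dᵢ/dₒ; combined with 1/f = 1/dₒ + 1/dᵢ this gives dₒ = f·(1 + W/h).
dₒ = 170 mm × (1 + 1370/24) = 170 × 58.0833 ≈ 9874.167 mm = 9874.167/304.8 ft = 32.3956 ft.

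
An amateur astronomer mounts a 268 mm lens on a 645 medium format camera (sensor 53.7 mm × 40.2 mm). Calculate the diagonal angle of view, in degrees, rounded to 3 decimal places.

14.267°

Sensor diagonal = √(53.7² + 40.2²) = √4499.7300 ≈ 67.0800 mm.
Angle of view α = 2·arctan(d/2f) with d = 67.0800 mm and f = 268 mm.
d/2f = 0.12515; arctan(0.12515) ≈ 7.1334°, so α ≈ 14.2669°.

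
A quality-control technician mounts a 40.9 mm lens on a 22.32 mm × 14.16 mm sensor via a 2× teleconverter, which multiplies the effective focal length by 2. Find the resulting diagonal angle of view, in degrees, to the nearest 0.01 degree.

Effective focal length f = 40.9 × 2 = 81.8 mm.
Sensor diagonal = √(22.32² + 14.16²) = √698.6880 ≈ 26.4327 mm.
α = 2·arctan(26.433 / (2 × 81.8)) = 2·arctan(0.16157) ≈ 18.3558°.

18.36°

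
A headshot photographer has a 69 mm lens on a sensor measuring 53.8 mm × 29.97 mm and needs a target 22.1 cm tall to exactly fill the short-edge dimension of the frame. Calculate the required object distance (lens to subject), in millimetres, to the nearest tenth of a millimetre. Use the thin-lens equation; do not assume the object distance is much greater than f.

W: 22.1 cm = 221 mm.
Magnification m = h/W = dᵢ/dₒ; combined with 1/f = 1/dₒ + 1/dᵢ this gives dₒ = f·(1 + W/h).
dₒ = 69 mm × (1 + 221/29.97) = 69 × 8.3740 ≈ 577.809 mm.

577.8 mm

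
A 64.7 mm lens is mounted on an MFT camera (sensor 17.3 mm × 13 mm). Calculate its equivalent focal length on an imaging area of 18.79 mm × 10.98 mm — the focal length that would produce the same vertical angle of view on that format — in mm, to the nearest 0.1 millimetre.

54.6 mm

Equal angle of view means equal height/f ratio, so f₂ = f₁ · (height₂/height₁) = 64.7 × 10.98/13.
f₂ = 64.7 × 0.84462 ≈ 54.647 mm.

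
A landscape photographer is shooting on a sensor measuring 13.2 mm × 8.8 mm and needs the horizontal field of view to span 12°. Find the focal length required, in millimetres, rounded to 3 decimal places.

62.795 mm

From α = 2·arctan(w/2f) we get f = w / (2·tan(α/2)).
With w = 13.2 mm and α/2 = 6°, tan(α/2) ≈ 0.10510, so f ≈ 13.2 / 0.21021 ≈ 62.7948 mm.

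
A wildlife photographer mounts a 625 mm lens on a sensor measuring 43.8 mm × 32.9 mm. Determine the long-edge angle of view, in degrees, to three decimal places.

4.014°

Angle of view α = 2·arctan(w/2f) with w = 43.8 mm and f = 625 mm.
w/2f = 0.03504; arctan(0.03504) ≈ 2.0068°, so α ≈ 4.0136°.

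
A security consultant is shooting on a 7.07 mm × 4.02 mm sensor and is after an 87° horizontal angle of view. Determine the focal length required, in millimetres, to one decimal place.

From α = 2·arctan(w/2f) we get f = w / (2·tan(α/2)).
With w = 7.07 mm and α/2 = 43.5°, tan(α/2) ≈ 0.94896, so f ≈ 7.07 / 1.89793 ≈ 3.7251 mm.

3.7 mm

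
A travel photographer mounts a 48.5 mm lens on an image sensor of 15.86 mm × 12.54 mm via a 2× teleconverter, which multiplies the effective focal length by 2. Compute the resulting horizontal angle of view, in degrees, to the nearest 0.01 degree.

Effective focal length f = 48.5 × 2 = 97 mm.
α = 2·arctan(15.86 / (2 × 97)) = 2·arctan(0.08175) ≈ 9.3474°.

9.35°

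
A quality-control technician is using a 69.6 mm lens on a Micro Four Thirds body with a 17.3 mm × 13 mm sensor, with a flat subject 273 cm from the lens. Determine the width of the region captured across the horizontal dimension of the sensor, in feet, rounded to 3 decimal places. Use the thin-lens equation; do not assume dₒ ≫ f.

2.170 ft

dₒ: 273 cm = 2730 mm.
Similar triangles through the lens centre give W/dₒ = w/dᵢ; with 1/f = 1/dₒ + 1/dᵢ this gives W = w·(dₒ − f)/f.
W = 17.3 mm × (2730 − 69.6) / 69.6 = 17.3 × 38.2241 ≈ 661.278 mm = 661.278/304.8 ft = 2.16955 ft.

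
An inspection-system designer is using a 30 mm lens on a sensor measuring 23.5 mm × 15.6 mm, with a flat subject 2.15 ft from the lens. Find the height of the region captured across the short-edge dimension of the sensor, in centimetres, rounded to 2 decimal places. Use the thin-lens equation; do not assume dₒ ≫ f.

dₒ: 2.15 ft × 304.8 mm/ft = 655.32 mm.
Similar triangles through the lens centre give W/dₒ = h/dᵢ; with 1/f = 1/dₒ + 1/dᵢ this gives W = h·(dₒ − f)/f.
W = 15.6 mm × (655.32 − 30) / 30 = 15.6 × 20.8440 ≈ 325.166 mm = 32.5166 cm.

32.52 cm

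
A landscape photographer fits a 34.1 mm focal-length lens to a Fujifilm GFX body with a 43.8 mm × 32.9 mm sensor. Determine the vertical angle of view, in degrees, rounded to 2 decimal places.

Angle of view α = 2·arctan(h/2f) with h = 32.9 mm and f = 34.1 mm.
h/2f = 0.48240; arctan(0.48240) ≈ 25.7529°, so α ≈ 51.5058°.

51.51°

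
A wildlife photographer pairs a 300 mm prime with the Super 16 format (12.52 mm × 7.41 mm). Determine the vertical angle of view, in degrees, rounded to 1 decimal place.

Angle of view α = 2·arctan(h/2f) with h = 7.41 mm and f = 300 mm.
h/2f = 0.01235; arctan(0.01235) ≈ 0.7076°, so α ≈ 1.4151°.

1.4°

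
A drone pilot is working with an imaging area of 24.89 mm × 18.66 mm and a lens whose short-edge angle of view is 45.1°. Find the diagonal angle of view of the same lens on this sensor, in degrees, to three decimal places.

69.385°

From the short-edge AOV: f = 18.66 / (2·tan(22.55°)) = 18.66 / 0.83047 ≈ 22.4691 mm.
Sensor diagonal = √(24.89² + 18.66²) = √967.7077 ≈ 31.1080 mm.
Diagonal AOV = 2·arctan(31.1080 / (2 × 22.4691)) = 2·arctan(0.69224) ≈ 69.3850°.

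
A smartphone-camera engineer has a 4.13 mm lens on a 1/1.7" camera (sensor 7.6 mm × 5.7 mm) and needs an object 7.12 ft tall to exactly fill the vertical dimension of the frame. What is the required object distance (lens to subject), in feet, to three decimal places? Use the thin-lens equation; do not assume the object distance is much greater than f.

5.172 ft

W: 7.12 ft × 304.8 mm/ft = 2170.18 mm.
Magnification m = h/W = dᵢ/dₒ; combined with 1/f = 1/dₒ + 1/dᵢ this gives dₒ = f·(1 + W/h).
dₒ = 4.13 mm × (1 + 2170.18/5.7) = 4.13 × 381.7326 ≈ 1576.556 mm = 1576.556/304.8 ft = 5.17243 ft.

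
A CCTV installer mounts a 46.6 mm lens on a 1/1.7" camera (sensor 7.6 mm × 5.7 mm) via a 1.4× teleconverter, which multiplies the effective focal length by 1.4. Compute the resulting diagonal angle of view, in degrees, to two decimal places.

8.33°

Effective focal length f = 46.6 × 1.4 = 65.24 mm.
Sensor diagonal = √(7.6² + 5.7²) = √90.2500 ≈ 9.5000 mm.
α = 2·arctan(9.500 / (2 × 65.24)) = 2·arctan(0.07281) ≈ 8.3285°.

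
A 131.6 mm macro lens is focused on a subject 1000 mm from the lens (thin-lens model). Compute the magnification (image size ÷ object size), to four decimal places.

0.1515×

Thin lens: 1/f = 1/dₒ + 1/dᵢ → 1/dᵢ = 1/131.6 − 1/1000 = 0.0065988 mm⁻¹, so dᵢ ≈ 151.5431 mm.
Magnification m = dᵢ/dₒ = 151.5431/1000 ≈ 0.15154.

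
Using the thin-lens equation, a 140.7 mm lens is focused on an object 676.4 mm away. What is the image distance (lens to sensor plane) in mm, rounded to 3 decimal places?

1/dᵢ = 1/f − 1/dₒ = 1/140.7 − 1/676.4 = 0.0056289 mm⁻¹.
dᵢ = 1/0.0056289 ≈ 177.6544 mm.

177.654 mm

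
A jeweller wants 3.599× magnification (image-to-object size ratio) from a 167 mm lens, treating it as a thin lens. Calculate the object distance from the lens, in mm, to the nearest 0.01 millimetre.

213.40 mm

With m = dᵢ/dₒ and 1/f = 1/dₒ + 1/dᵢ, substituting dᵢ = m·dₒ gives 1/f = (1 + 1/m)/dₒ, hence dₒ = f·(1 + 1/m).
dₒ = 167 × (1 + 1/3.599) = 167 × 1.27785 ≈ 213.402 mm.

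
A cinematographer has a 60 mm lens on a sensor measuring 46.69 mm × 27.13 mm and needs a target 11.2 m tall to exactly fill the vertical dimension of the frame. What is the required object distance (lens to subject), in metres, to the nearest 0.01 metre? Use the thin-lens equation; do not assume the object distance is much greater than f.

W: 11.2 m = 11200 mm.
Magnification m = h/W = dᵢ/dₒ; combined with 1/f = 1/dₒ + 1/dᵢ this gives dₒ = f·(1 + W/h).
dₒ = 60 mm × (1 + 11200/27.13) = 60 × 413.8271 ≈ 24829.628 mm = 24.8296 m.

24.83 m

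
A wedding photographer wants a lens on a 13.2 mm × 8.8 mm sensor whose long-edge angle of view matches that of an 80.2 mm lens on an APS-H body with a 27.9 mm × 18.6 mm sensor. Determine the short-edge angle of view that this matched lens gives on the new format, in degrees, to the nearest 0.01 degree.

13.23°

Equal long-edge AOV ⇒ f₂ = f₁ · 13.2/27.9 = 80.2 × 0.47312 ≈ 37.9441 mm.
Short-edge AOV on the new format = 2·arctan(8.8 / (2 × 37.9441)) = 2·arctan(0.11596) ≈ 13.2290°.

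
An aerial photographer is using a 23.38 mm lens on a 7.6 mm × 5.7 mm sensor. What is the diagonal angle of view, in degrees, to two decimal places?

22.97°

Sensor diagonal = √(7.6² + 5.7²) = √90.2500 ≈ 9.5000 mm.
Angle of view α = 2·arctan(d/2f) with d = 9.5000 mm and f = 23.38 mm.
d/2f = 0.20317; arctan(0.20317) ≈ 11.4842°, so α ≈ 22.9684°.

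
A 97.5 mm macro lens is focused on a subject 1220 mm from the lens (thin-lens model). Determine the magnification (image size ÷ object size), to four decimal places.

0.0869×

Thin lens: 1/f = 1/dₒ + 1/dᵢ → 1/dᵢ = 1/97.5 − 1/1220 = 0.0094367 mm⁻¹, so dᵢ ≈ 105.9688 mm.
Magnification m = dᵢ/dₒ = 105.9688/1220 ≈ 0.08686.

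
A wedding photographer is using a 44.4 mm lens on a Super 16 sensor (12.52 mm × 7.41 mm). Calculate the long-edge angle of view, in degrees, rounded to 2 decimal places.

16.05°

Angle of view α = 2·arctan(w/2f) with w = 12.52 mm and f = 44.4 mm.
w/2f = 0.14099; arctan(0.14099) ≈ 8.0253°, so α ≈ 16.0506°.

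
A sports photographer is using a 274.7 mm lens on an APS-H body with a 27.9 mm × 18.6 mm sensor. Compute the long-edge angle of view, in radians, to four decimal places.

Angle of view α = 2·arctan(w/2f) with w = 27.9 mm and f = 274.7 mm.
w/2f = 0.05078; arctan(0.05078) ≈ 0.0507 rad, so α ≈ 0.1015 rad.

0.1015 rad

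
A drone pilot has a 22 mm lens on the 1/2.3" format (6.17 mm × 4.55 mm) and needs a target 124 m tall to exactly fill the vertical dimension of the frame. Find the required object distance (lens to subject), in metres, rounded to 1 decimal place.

599.6 m

W: 124 m = 124000 mm.
Magnification m = h/W = dᵢ/dₒ; combined with 1/f = 1/dₒ + 1/dᵢ this gives dₒ = f·(1 + W/h).
dₒ = 22 mm × (1 + 124000/4.55) = 22 × 27253.7473 ≈ 599582.440 mm = 599.582 m.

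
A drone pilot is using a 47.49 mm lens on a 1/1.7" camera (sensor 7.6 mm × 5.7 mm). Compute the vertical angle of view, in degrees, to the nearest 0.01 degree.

Angle of view α = 2·arctan(h/2f) with h = 5.7 mm and f = 47.49 mm.
h/2f = 0.06001; arctan(0.06001) ≈ 3.4344°, so α ≈ 6.8687°.

6.87°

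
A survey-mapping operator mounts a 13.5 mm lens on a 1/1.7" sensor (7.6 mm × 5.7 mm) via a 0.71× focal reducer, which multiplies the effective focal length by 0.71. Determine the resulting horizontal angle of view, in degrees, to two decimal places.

Effective focal length f = 13.5 × 0.71 = 9.585 mm.
α = 2·arctan(7.6 / (2 × 9.585)) = 2·arctan(0.39645) ≈ 43.2520°.

43.25°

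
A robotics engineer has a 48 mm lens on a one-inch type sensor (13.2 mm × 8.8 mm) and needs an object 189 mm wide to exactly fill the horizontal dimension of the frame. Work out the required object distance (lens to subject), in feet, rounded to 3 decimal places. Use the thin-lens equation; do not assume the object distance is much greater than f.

Magnification m = w/W = dᵢ/dₒ; combined with 1/f = 1/dₒ + 1/dᵢ this gives dₒ = f·(1 + W/w).
dₒ = 48 mm × (1 + 189/13.2) = 48 × 15.3182 ≈ 735.273 mm = 735.273/304.8 ft = 2.41231 ft.

2.412 ft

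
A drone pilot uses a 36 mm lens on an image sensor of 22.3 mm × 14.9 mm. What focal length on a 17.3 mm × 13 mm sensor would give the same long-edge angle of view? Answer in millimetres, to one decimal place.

Equal angle of view means equal width/f ratio, so f₂ = f₁ · (width₂/width₁) = 36 × 17.3/22.3.
f₂ = 36 × 0.77578 ≈ 27.928 mm.

27.9 mm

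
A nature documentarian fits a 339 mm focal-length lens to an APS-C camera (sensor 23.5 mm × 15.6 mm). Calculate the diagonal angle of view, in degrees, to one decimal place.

Sensor diagonal = √(23.5² + 15.6²) = √795.6100 ≈ 28.2066 mm.
Angle of view α = 2·arctan(d/2f) with d = 28.2066 mm and f = 339 mm.
d/2f = 0.04160; arctan(0.04160) ≈ 2.3823°, so α ≈ 4.7646°.

4.8°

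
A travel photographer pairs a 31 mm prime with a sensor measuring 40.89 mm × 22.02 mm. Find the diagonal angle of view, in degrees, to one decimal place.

73.7°

Sensor diagonal = √(40.89² + 22.02²) = √2156.8725 ≈ 46.4421 mm.
Angle of view α = 2·arctan(d/2f) with d = 46.4421 mm and f = 31 mm.
d/2f = 0.74907; arctan(0.74907) ≈ 36.8357°, so α ≈ 73.6713°.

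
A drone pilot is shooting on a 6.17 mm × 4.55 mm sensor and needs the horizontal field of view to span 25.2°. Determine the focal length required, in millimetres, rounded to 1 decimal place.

From α = 2·arctan(w/2f) we get f = w / (2·tan(α/2)).
With w = 6.17 mm and α/2 = 12.6°, tan(α/2) ≈ 0.22353, so f ≈ 6.17 / 0.44705 ≈ 13.8015 mm.

13.8 mm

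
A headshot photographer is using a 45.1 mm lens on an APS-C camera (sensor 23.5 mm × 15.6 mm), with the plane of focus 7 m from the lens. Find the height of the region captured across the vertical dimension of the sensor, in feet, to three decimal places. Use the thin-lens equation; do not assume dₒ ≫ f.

dₒ: 7 m = 7000 mm.
Similar triangles through the lens centre give W/dₒ = h/dᵢ; with 1/f = 1/dₒ + 1/dᵢ this gives W = h·(dₒ − f)/f.
W = 15.6 mm × (7000 − 45.1) / 45.1 = 15.6 × 154.2106 ≈ 2405.686 mm = 2405.686/304.8 ft = 7.89267 ft.

7.893 ft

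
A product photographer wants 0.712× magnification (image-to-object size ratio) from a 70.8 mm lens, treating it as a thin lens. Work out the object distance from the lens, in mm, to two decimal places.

With m = dᵢ/dₒ and 1/f = 1/dₒ + 1/dᵢ, substituting dᵢ = m·dₒ gives 1/f = (1 + 1/m)/dₒ, hence dₒ = f·(1 + 1/m).
dₒ = 70.8 × (1 + 1/0.712) = 70.8 × 2.40449 ≈ 170.238 mm.

170.24 mm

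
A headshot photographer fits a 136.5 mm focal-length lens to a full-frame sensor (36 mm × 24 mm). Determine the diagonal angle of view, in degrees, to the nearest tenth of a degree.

Sensor diagonal = √(36² + 24²) = √1872.0000 ≈ 43.2666 mm.
Angle of view α = 2·arctan(d/2f) with d = 43.2666 mm and f = 136.5 mm.
d/2f = 0.15849; arctan(0.15849) ≈ 9.0057°, so α ≈ 18.0113°.

18.0°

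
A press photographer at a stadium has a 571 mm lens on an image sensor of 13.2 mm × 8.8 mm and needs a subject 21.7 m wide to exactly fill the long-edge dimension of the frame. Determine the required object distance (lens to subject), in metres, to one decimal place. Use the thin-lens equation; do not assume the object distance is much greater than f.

W: 21.7 m = 21700 mm.
Magnification m = w/W = dᵢ/dₒ; combined with 1/f = 1/dₒ + 1/dᵢ this gives dₒ = f·(1 + W/w).
dₒ = 571 mm × (1 + 21700/13.2) = 571 × 1644.9394 ≈ 939260.394 mm = 939.26 m.

939.3 m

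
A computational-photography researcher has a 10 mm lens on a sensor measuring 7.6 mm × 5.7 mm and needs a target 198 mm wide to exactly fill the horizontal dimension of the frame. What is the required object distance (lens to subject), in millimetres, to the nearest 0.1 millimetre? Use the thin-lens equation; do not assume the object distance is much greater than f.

Magnification m = w/W = dᵢ/dₒ; combined with 1/f = 1/dₒ + 1/dᵢ this gives dₒ = f·(1 + W/w).
dₒ = 10 mm × (1 + 198/7.6) = 10 × 27.0526 ≈ 270.526 mm.

270.5 mm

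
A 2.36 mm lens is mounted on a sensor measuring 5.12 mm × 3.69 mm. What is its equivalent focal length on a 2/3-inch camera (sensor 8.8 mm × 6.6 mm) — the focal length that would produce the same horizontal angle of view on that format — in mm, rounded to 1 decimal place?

Equal angle of view means equal width/f ratio, so f₂ = f₁ · (width₂/width₁) = 2.36 × 8.8/5.12.
f₂ = 2.36 × 1.71875 ≈ 4.056 mm.

4.1 mm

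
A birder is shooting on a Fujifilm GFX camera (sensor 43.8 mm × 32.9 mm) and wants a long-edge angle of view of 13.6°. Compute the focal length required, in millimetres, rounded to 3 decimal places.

183.659 mm

From α = 2·arctan(w/2f) we get f = w / (2·tan(α/2)).
With w = 43.8 mm and α/2 = 6.8°, tan(α/2) ≈ 0.11924, so f ≈ 43.8 / 0.23849 ≈ 183.6589 mm.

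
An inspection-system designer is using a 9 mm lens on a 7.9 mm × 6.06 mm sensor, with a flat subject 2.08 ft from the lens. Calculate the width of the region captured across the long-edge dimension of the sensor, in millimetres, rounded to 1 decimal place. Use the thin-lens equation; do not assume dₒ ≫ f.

dₒ: 2.08 ft × 304.8 mm/ft = 633.98 mm.
Similar triangles through the lens centre give W/dₒ = w/dᵢ; with 1/f = 1/dₒ + 1/dᵢ this gives W = w·(dₒ − f)/f.
W = 7.9 mm × (633.984 − 9) / 9 = 7.9 × 69.4427 ≈ 548.597 mm.

548.6 mm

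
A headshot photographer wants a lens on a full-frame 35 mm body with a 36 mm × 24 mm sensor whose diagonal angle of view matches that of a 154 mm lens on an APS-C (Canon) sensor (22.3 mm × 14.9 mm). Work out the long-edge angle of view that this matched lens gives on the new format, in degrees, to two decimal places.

8.29°

Sensor diagonal = √(22.3² + 14.9²) = √719.3000 ≈ 26.8198 mm.
Sensor diagonal = √(36² + 24²) = √1872.0000 ≈ 43.2666 mm.
Equal diagonal AOV ⇒ f₂ = f₁ · 43.2666/26.8198 = 154 × 1.61324 ≈ 248.4383 mm.
Long-edge AOV on the new format = 2·arctan(36 / (2 × 248.4383)) = 2·arctan(0.07245) ≈ 8.2880°.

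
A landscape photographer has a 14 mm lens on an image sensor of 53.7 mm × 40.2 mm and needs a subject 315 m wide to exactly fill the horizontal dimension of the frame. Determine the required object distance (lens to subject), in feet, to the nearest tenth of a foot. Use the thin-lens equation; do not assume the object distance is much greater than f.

W: 315 m = 315000 mm.
Magnification m = w/W = dᵢ/dₒ; combined with 1/f = 1/dₒ + 1/dᵢ this gives dₒ = f·(1 + W/w).
dₒ = 14 mm × (1 + 315000/53.7) = 14 × 5866.9218 ≈ 82136.905 mm = 82136.905/304.8 ft = 269.478 ft.

269.5 ft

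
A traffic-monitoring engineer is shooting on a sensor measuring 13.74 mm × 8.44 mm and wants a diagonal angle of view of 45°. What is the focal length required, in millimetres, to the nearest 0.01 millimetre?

Sensor diagonal = √(13.74² + 8.44²) = √260.0212 ≈ 16.1252 mm.
From α = 2·arctan(d/2f) we get f = d / (2·tan(α/2)).
With d = 16.1252 mm and α/2 = 22.5°, tan(α/2) ≈ 0.41421, so f ≈ 16.1252 / 0.82843 ≈ 19.4648 mm.

19.46 mm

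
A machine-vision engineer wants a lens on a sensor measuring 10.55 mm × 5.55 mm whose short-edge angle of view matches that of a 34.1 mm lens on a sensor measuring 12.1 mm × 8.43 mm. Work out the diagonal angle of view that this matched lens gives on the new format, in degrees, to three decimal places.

29.737°

Equal short-edge AOV ⇒ f₂ = f₁ · 5.55/8.43 = 34.1 × 0.65836 ≈ 22.4502 mm.
Sensor diagonal = √(10.55² + 5.55²) = √142.1050 ≈ 11.9208 mm.
Diagonal AOV on the new format = 2·arctan(11.9208 / (2 × 22.4502)) = 2·arctan(0.26549) ≈ 29.7374°.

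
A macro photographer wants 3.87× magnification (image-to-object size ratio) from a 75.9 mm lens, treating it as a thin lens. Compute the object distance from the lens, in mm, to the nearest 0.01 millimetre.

With m = dᵢ/dₒ and 1/f = 1/dₒ + 1/dᵢ, substituting dᵢ = m·dₒ gives 1/f = (1 + 1/m)/dₒ, hence dₒ = f·(1 + 1/m).
dₒ = 75.9 × (1 + 1/3.87) = 75.9 × 1.25840 ≈ 95.512 mm.

95.51 mm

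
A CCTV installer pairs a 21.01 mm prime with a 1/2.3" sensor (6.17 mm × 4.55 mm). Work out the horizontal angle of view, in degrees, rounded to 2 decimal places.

Angle of view α = 2·arctan(w/2f) with w = 6.17 mm and f = 21.01 mm.
w/2f = 0.14683; arctan(0.14683) ≈ 8.3533°, so α ≈ 16.7066°.

16.71°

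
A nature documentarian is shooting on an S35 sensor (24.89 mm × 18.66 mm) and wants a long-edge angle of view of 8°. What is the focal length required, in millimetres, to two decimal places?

From α = 2·arctan(w/2f) we get f = w / (2·tan(α/2)).
With w = 24.89 mm and α/2 = 4°, tan(α/2) ≈ 0.06993, so f ≈ 24.89 / 0.13985 ≈ 177.9718 mm.

177.97 mm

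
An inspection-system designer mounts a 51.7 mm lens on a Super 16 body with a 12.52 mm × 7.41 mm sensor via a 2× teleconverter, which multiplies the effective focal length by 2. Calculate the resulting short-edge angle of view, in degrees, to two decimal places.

4.10°

Effective focal length f = 51.7 × 2 = 103.4 mm.
α = 2·arctan(7.41 / (2 × 103.4)) = 2·arctan(0.03583) ≈ 4.1043°.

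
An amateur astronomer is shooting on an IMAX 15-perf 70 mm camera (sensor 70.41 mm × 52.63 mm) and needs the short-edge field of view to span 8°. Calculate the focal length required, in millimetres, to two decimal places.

From α = 2·arctan(h/2f) we get f = h / (2·tan(α/2)).
With h = 52.63 mm and α/2 = 4°, tan(α/2) ≈ 0.06993, so f ≈ 52.63 / 0.13985 ≈ 376.3220 mm.

376.32 mm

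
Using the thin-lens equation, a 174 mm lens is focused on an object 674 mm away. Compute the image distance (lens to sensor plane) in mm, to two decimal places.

234.55 mm

1/dᵢ = 1/f − 1/dₒ = 1/174 − 1/674 = 0.0042634 mm⁻¹.
dᵢ = 1/0.0042634 ≈ 234.5520 mm.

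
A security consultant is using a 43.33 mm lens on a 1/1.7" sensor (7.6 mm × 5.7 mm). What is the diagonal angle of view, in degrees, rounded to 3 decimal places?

12.512°

Sensor diagonal = √(7.6² + 5.7²) = √90.2500 ≈ 9.5000 mm.
Angle of view α = 2·arctan(d/2f) with d = 9.5000 mm and f = 43.33 mm.
d/2f = 0.10962; arctan(0.10962) ≈ 6.2560°, so α ≈ 12.5120°.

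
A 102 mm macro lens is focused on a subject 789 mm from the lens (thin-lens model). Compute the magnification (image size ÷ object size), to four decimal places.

0.1485×

Thin lens: 1/f = 1/dₒ + 1/dᵢ → 1/dᵢ = 1/102 − 1/789 = 0.0085365 mm⁻¹, so dᵢ ≈ 117.1441 mm.
Magnification m = dᵢ/dₒ = 117.1441/789 ≈ 0.14847.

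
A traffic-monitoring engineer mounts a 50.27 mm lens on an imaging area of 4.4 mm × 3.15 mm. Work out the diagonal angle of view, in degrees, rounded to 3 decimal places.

6.162°

Sensor diagonal = √(4.4² + 3.15²) = √29.2825 ≈ 5.4113 mm.
Angle of view α = 2·arctan(d/2f) with d = 5.4113 mm and f = 50.27 mm.
d/2f = 0.05382; arctan(0.05382) ≈ 3.0808°, so α ≈ 6.1617°.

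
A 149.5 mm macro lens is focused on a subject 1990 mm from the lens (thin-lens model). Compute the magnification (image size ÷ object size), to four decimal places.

Thin lens: 1/f = 1/dₒ + 1/dᵢ → 1/dᵢ = 1/149.5 − 1/1990 = 0.0061865 mm⁻¹, so dᵢ ≈ 161.6436 mm.
Magnification m = dᵢ/dₒ = 161.6436/1990 ≈ 0.08123.

0.0812×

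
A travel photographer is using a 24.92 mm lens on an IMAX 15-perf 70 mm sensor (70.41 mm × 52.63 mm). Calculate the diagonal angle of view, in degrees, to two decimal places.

120.90°

Sensor diagonal = √(70.41² + 52.63²) = √7727.4850 ≈ 87.9061 mm.
Angle of view α = 2·arctan(d/2f) with d = 87.9061 mm and f = 24.92 mm.
d/2f = 1.76377; arctan(1.76377) ≈ 60.4481°, so α ≈ 120.8963°.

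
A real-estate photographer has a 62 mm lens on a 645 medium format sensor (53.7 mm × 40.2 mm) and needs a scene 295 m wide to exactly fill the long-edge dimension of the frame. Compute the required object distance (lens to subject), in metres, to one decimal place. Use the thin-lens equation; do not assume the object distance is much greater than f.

W: 295 m = 295000 mm.
Magnification m = w/W = dᵢ/dₒ; combined with 1/f = 1/dₒ + 1/dᵢ this gives dₒ = f·(1 + W/w).
dₒ = 62 mm × (1 + 295000/53.7) = 62 × 5494.4823 ≈ 340657.903 mm = 340.658 m.

340.7 m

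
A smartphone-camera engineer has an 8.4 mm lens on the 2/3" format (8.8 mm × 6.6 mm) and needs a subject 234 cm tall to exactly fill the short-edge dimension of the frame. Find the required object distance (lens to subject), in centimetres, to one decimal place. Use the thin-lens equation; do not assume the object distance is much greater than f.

W: 234 cm = 2340 mm.
Magnification m = h/W = dᵢ/dₒ; combined with 1/f = 1/dₒ + 1/dᵢ this gives dₒ = f·(1 + W/h).
dₒ = 8.4 mm × (1 + 2340/6.6) = 8.4 × 355.5455 ≈ 2986.582 mm = 298.658 cm.

298.7 cm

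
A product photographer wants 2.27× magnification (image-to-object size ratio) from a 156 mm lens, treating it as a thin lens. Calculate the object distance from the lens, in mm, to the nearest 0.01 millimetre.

With m = dᵢ/dₒ and 1/f = 1/dₒ + 1/dᵢ, substituting dᵢ = m·dₒ gives 1/f = (1 + 1/m)/dₒ, hence dₒ = f·(1 + 1/m).
dₒ = 156 × (1 + 1/2.27) = 156 × 1.44053 ≈ 224.722 mm.

224.72 mm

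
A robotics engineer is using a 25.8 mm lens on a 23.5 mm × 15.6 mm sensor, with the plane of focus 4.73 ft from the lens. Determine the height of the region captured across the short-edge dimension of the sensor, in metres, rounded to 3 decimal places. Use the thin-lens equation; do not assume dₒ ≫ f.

0.856 m

dₒ: 4.73 ft × 304.8 mm/ft = 1441.70 mm.
Similar triangles through the lens centre give W/dₒ = h/dᵢ; with 1/f = 1/dₒ + 1/dᵢ this gives W = h·(dₒ − f)/f.
W = 15.6 mm × (1441.7 − 25.8) / 25.8 = 15.6 × 54.8800 ≈ 856.128 mm = 0.856128 m.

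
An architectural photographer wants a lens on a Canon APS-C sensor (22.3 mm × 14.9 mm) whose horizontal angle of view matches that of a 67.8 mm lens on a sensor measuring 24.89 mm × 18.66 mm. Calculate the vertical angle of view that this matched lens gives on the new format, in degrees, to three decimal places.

13.984°

Equal horizontal AOV ⇒ f₂ = f₁ · 22.3/24.89 = 67.8 × 0.89594 ≈ 60.7449 mm.
Vertical AOV on the new format = 2·arctan(14.9 / (2 × 60.7449)) = 2·arctan(0.12264) ≈ 13.9841°.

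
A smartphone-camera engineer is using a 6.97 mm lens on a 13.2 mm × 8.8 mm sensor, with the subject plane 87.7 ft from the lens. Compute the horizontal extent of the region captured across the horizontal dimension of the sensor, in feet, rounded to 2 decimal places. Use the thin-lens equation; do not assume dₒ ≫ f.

dₒ: 87.7 ft × 304.8 mm/ft = 26730.96 mm.
Similar triangles through the lens centre give W/dₒ = w/dᵢ; with 1/f = 1/dₒ + 1/dᵢ this gives W = w·(dₒ − f)/f.
W = 13.2 mm × (26731 − 6.97) / 6.97 = 13.2 × 3834.1448 ≈ 50610.711 mm = 50610.711/304.8 ft = 166.046 ft.

166.05 ft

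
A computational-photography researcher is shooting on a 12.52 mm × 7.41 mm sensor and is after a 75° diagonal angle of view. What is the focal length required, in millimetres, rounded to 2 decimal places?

Sensor diagonal = √(12.52² + 7.41²) = √211.6585 ≈ 14.5485 mm.
From α = 2·arctan(d/2f) we get f = d / (2·tan(α/2)).
With d = 14.5485 mm and α/2 = 37.5°, tan(α/2) ≈ 0.76733, so f ≈ 14.5485 / 1.53465 ≈ 9.4800 mm.

9.48 mm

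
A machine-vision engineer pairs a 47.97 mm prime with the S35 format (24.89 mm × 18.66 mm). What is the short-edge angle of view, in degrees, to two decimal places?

22.01°

Angle of view α = 2·arctan(h/2f) with h = 18.66 mm and f = 47.97 mm.
h/2f = 0.19450; arctan(0.19450) ≈ 11.0064°, so α ≈ 22.0128°.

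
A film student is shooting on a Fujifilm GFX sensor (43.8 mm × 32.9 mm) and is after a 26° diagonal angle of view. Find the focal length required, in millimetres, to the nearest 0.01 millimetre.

118.64 mm

Sensor diagonal = √(43.8² + 32.9²) = √3000.8500 ≈ 54.7800 mm.
From α = 2·arctan(d/2f) we get f = d / (2·tan(α/2)).
With d = 54.7800 mm and α/2 = 13°, tan(α/2) ≈ 0.23087, so f ≈ 54.7800 / 0.46174 ≈ 118.6392 mm.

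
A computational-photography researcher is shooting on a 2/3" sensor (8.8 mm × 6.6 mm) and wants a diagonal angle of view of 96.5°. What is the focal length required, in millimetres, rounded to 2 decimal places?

Sensor diagonal = √(8.8² + 6.6²) = √121.0000 ≈ 11.0000 mm.
From α = 2·arctan(d/2f) we get f = d / (2·tan(α/2)).
With d = 11.0000 mm and α/2 = 48.25°, tan(α/2) ≈ 1.12041, so f ≈ 11.0000 / 2.24081 ≈ 4.9089 mm.

4.91 mm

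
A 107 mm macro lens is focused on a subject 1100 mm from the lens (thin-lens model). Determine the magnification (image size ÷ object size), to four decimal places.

0.1078×

Thin lens: 1/f = 1/dₒ + 1/dᵢ → 1/dᵢ = 1/107 − 1/1100 = 0.0084367 mm⁻¹, so dᵢ ≈ 118.5297 mm.
Magnification m = dᵢ/dₒ = 118.5297/1100 ≈ 0.10775.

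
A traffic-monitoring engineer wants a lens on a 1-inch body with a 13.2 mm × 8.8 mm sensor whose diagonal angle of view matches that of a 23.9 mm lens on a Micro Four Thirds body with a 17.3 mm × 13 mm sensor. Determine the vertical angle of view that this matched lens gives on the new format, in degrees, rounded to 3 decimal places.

Sensor diagonal = √(17.3² + 13²) = √468.2900 ≈ 21.6400 mm.
Sensor diagonal = √(13.2² + 8.8²) = √251.6800 ≈ 15.8644 mm.
Equal diagonal AOV ⇒ f₂ = f₁ · 15.8644/21.6400 = 23.9 × 0.73311 ≈ 17.5212 mm.
Vertical AOV on the new format = 2·arctan(8.8 / (2 × 17.5212)) = 2·arctan(0.25112) ≈ 28.1937°.

28.194°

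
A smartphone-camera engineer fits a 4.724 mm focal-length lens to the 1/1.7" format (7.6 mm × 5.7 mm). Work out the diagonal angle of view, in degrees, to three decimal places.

Sensor diagonal = √(7.6² + 5.7²) = √90.2500 ≈ 9.5000 mm.
Angle of view α = 2·arctan(d/2f) with d = 9.5000 mm and f = 4.724 mm.
d/2f = 1.00550; arctan(1.00550) ≈ 45.1572°, so α ≈ 90.3145°.

90.314°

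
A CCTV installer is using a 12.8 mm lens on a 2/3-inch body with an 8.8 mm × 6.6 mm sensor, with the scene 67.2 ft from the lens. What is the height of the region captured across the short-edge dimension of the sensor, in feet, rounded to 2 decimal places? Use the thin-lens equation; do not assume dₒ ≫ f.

dₒ: 67.2 ft × 304.8 mm/ft = 20482.56 mm.
Similar triangles through the lens centre give W/dₒ = h/dᵢ; with 1/f = 1/dₒ + 1/dᵢ this gives W = h·(dₒ − f)/f.
W = 6.6 mm × (20482.6 − 12.8) / 12.8 = 6.6 × 1599.1999 ≈ 10554.720 mm = 10554.720/304.8 ft = 34.6283 ft.

34.63 ft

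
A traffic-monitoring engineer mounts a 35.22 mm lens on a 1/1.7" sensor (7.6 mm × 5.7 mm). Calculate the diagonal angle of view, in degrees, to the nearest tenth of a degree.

15.4°

Sensor diagonal = √(7.6² + 5.7²) = √90.2500 ≈ 9.5000 mm.
Angle of view α = 2·arctan(d/2f) with d = 9.5000 mm and f = 35.22 mm.
d/2f = 0.13487; arctan(0.13487) ≈ 7.6809°, so α ≈ 15.3619°.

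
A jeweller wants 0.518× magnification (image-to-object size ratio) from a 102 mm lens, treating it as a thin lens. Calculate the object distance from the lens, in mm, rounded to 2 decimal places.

With m = dᵢ/dₒ and 1/f = 1/dₒ + 1/dᵢ, substituting dᵢ = m·dₒ gives 1/f = (1 + 1/m)/dₒ, hence dₒ = f·(1 + 1/m).
dₒ = 102 × (1 + 1/0.518) = 102 × 2.93050 ≈ 298.911 mm.

298.91 mm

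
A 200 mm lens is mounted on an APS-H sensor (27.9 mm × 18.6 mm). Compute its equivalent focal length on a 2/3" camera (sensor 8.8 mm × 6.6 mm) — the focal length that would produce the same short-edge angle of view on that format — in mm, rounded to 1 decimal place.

Equal angle of view means equal height/f ratio, so f₂ = f₁ · (height₂/height₁) = 200 × 6.6/18.6.
f₂ = 200 × 0.35484 ≈ 70.968 mm.

71.0 mm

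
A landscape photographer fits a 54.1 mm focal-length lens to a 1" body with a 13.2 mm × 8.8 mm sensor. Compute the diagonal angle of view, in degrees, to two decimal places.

16.68°

Sensor diagonal = √(13.2² + 8.8²) = √251.6800 ≈ 15.8644 mm.
Angle of view α = 2·arctan(d/2f) with d = 15.8644 mm and f = 54.1 mm.
d/2f = 0.14662; arctan(0.14662) ≈ 8.3413°, so α ≈ 16.6827°.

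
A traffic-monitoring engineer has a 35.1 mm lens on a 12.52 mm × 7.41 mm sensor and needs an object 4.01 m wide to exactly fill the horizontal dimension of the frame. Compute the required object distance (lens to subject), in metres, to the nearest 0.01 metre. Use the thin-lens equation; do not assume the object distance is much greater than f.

11.28 m

W: 4.01 m = 4010 mm.
Magnification m = w/W = dᵢ/dₒ; combined with 1/f = 1/dₒ + 1/dᵢ this gives dₒ = f·(1 + W/w).
dₒ = 35.1 mm × (1 + 4010/12.52) = 35.1 × 321.2875 ≈ 11277.193 mm = 11.2772 m.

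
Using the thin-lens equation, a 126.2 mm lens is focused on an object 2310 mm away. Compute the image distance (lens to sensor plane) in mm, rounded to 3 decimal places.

133.493 mm

1/dᵢ = 1/f − 1/dₒ = 1/126.2 − 1/2310 = 0.0074910 mm⁻¹.
dᵢ = 1/0.0074910 ≈ 133.4930 mm.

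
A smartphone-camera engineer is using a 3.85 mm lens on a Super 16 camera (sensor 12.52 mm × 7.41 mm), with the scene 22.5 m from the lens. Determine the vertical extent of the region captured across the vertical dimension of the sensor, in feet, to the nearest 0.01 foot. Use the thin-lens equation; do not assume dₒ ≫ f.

dₒ: 22.5 m = 22500 mm.
Similar triangles through the lens centre give W/dₒ = h/dᵢ; with 1/f = 1/dₒ + 1/dᵢ this gives W = h·(dₒ − f)/f.
W = 7.41 mm × (22500 − 3.85) / 3.85 = 7.41 × 5843.1558 ≈ 43297.785 mm = 43297.785/304.8 ft = 142.053 ft.

142.05 ft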